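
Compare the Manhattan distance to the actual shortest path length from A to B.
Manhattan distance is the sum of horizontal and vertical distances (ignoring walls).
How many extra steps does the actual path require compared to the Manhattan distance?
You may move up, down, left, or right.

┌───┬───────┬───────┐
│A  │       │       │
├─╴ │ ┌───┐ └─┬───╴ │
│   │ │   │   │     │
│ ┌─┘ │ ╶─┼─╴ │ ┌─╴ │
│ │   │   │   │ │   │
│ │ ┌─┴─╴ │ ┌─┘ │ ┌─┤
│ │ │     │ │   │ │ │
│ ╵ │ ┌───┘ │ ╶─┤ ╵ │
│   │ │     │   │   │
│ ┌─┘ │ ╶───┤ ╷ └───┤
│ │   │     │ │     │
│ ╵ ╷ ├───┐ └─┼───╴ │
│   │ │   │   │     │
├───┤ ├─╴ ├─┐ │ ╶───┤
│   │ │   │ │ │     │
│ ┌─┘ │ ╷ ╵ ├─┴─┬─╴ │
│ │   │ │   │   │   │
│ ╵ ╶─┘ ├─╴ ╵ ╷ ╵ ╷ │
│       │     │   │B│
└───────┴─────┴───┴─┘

Manhattan distance: |9 - 0| + |9 - 0| = 18
Actual path length: 32
Extra steps: 32 - 18 = 14

Solution:

┌───┬───────┬───────┐
│A ↓│       │       │
├─╴ │ ┌───┐ └─┬───╴ │
│↓ ↲│ │   │   │     │
│ ┌─┘ │ ╶─┼─╴ │ ┌─╴ │
│↓│   │   │   │ │   │
│ │ ┌─┴─╴ │ ┌─┘ │ ┌─┤
│↓│ │     │ │   │ │ │
│ ╵ │ ┌───┘ │ ╶─┤ ╵ │
│↓  │ │     │   │   │
│ ┌─┘ │ ╶───┤ ╷ └───┤
│↓│↱ ↓│     │ │     │
│ ╵ ╷ ├───┐ └─┼───╴ │
│↳ ↑│↓│   │   │     │
├───┤ ├─╴ ├─┐ │ ╶───┤
│   │↓│↱ ↓│ │ │     │
│ ┌─┘ │ ╷ ╵ ├─┴─┬─╴ │
│ │↓ ↲│↑│↳ ↓│↱ ↓│↱ ↓│
│ ╵ ╶─┘ ├─╴ ╵ ╷ ╵ ╷ │
│  ↳ → ↑│  ↳ ↑│↳ ↑│B│
└───────┴─────┴───┴─┘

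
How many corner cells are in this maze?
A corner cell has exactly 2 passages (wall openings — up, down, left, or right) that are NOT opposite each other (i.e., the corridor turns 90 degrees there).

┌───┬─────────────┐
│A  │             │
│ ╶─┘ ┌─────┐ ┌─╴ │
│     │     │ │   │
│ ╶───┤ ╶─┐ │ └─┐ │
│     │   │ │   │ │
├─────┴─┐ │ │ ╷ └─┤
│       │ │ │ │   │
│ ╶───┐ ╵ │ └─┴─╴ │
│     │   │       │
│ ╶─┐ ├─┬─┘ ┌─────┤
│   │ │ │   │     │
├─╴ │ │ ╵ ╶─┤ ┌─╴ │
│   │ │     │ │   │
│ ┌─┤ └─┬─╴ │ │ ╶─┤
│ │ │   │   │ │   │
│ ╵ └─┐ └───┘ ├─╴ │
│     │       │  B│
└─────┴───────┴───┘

Counting corner cells (2 non-opposite passages):
Total corners: 39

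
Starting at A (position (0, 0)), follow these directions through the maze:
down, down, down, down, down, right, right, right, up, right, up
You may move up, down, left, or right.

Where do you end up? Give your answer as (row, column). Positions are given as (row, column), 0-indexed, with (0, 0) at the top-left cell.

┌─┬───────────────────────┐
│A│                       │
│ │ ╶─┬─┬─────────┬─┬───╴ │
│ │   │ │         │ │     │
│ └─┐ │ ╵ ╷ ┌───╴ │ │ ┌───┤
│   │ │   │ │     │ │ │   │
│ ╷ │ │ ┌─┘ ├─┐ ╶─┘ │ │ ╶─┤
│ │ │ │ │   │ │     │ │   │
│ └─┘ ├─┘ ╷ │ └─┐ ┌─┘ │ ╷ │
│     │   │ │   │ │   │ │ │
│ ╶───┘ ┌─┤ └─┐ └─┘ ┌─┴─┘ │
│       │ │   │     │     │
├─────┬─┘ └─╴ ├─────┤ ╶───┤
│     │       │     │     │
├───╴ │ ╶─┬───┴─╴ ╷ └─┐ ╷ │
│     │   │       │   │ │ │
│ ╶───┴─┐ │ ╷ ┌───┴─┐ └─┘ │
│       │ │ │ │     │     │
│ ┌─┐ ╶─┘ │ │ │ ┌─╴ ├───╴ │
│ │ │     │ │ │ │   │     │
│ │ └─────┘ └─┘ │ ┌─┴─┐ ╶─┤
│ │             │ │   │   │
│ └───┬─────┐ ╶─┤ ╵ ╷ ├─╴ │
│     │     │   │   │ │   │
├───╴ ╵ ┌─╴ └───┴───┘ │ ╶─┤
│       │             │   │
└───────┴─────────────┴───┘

Following directions step by step:
Start: (0, 0)
  down: (0, 0) → (1, 0)
  down: (1, 0) → (2, 0)
  down: (2, 0) → (3, 0)
  down: (3, 0) → (4, 0)
  down: (4, 0) → (5, 0)
  right: (5, 0) → (5, 1)
  right: (5, 1) → (5, 2)
  right: (5, 2) → (5, 3)
  up: (5, 3) → (4, 3)
  right: (4, 3) → (4, 4)
  up: (4, 4) → (3, 4)
Final position: (3, 4)

Path taken:

┌─┬───────────────────────┐
│A│                       │
│ │ ╶─┬─┬─────────┬─┬───╴ │
│↓│   │ │         │ │     │
│ └─┐ │ ╵ ╷ ┌───╴ │ │ ┌───┤
│↓  │ │   │ │     │ │ │   │
│ ╷ │ │ ┌─┘ ├─┐ ╶─┘ │ │ ╶─┤
│↓│ │ │ │B  │ │     │ │   │
│ └─┘ ├─┘ ╷ │ └─┐ ┌─┘ │ ╷ │
│↓    │↱ ↑│ │   │ │   │ │ │
│ ╶───┘ ┌─┤ └─┐ └─┘ ┌─┴─┘ │
│↳ → → ↑│ │   │     │     │
├─────┬─┘ └─╴ ├─────┤ ╶───┤
│     │       │     │     │
├───╴ │ ╶─┬───┴─╴ ╷ └─┐ ╷ │
│     │   │       │   │ │ │
│ ╶───┴─┐ │ ╷ ┌───┴─┐ └─┘ │
│       │ │ │ │     │     │
│ ┌─┐ ╶─┘ │ │ │ ┌─╴ ├───╴ │
│ │ │     │ │ │ │   │     │
│ │ └─────┘ └─┘ │ ┌─┴─┐ ╶─┤
│ │             │ │   │   │
│ └───┬─────┐ ╶─┤ ╵ ╷ ├─╴ │
│     │     │   │   │ │   │
├───╴ ╵ ┌─╴ └───┴───┘ │ ╶─┤
│       │             │   │
└───────┴─────────────┴───┘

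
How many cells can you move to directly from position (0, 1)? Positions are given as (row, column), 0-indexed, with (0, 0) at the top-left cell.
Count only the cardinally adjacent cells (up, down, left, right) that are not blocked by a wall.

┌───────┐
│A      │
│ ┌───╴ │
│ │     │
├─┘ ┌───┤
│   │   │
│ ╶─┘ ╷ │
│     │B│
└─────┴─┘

Checking passable neighbors of (0, 1):
Neighbors: (0, 0), (0, 2)
Count: 2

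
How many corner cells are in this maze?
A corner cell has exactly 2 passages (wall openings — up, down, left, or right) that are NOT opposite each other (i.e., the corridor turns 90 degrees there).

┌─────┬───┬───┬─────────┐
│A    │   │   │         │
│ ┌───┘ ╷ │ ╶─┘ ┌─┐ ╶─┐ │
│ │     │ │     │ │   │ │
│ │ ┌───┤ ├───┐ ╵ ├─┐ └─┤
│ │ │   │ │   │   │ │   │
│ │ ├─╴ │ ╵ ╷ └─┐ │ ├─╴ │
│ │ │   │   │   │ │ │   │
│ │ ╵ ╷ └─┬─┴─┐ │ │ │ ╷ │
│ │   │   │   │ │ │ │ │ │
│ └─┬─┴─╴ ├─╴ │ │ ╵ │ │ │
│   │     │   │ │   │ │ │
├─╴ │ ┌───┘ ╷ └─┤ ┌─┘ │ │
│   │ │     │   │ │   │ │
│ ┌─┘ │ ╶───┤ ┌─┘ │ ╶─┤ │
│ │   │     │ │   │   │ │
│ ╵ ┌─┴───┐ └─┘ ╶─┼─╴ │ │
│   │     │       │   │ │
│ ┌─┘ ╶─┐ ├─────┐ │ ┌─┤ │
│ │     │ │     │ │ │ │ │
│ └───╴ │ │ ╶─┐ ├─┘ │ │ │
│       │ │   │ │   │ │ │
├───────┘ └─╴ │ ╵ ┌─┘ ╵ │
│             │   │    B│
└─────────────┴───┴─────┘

Counting corner cells (2 non-opposite passages):
Total corners: 68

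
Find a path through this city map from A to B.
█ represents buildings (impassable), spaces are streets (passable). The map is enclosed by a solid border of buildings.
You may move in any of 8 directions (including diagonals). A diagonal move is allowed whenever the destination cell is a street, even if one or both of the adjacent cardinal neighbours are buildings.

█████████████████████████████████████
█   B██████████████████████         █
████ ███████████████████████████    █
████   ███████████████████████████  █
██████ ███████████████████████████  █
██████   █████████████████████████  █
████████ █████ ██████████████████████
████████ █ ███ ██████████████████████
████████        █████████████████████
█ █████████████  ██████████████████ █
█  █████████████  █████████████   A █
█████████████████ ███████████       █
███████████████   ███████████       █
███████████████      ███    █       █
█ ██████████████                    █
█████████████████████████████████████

Finding the shortest path from A to B:
Movement: 8-directional
Path length: 33 steps
Directions: left → left → down-left → down-left → down-left → down-left → left → left → left → left → left → left → left → left → left → up-left → up-left → up → up-left → up-left → up-left → left → left → left → left → left → up-left → up → up-left → up-left → up-left → up-left → up

Solution:

█████████████████████████████████████
█   B██████████████████████         █
████↑███████████████████████████    █
████ ↖ ███████████████████████████  █
██████↖███████████████████████████  █
██████ ↖ █████████████████████████  █
████████↖█████ ██████████████████████
████████↑█ ███ ██████████████████████
████████ ↖←←←←← █████████████████████
█ █████████████↖ ██████████████████ █
█  █████████████↖ █████████████ ↙←A █
█████████████████↖███████████  ↙    █
███████████████  ↑███████████ ↙     █
███████████████   ↖  ███    █↙      █
█ ██████████████   ↖←←←←←←←←←       █
█████████████████████████████████████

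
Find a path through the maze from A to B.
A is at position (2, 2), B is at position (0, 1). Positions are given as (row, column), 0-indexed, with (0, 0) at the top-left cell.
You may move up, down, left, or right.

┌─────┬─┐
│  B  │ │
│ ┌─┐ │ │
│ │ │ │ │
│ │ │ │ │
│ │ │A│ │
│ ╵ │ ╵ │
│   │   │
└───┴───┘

Finding the shortest path from (2, 2) to (0, 1):
Path length: 3 steps
Directions: up → up → left

Solution:

┌─────┬─┐
│  B ↰│ │
│ ┌─┐ │ │
│ │ │↑│ │
│ │ │ │ │
│ │ │A│ │
│ ╵ │ ╵ │
│   │   │
└───┴───┘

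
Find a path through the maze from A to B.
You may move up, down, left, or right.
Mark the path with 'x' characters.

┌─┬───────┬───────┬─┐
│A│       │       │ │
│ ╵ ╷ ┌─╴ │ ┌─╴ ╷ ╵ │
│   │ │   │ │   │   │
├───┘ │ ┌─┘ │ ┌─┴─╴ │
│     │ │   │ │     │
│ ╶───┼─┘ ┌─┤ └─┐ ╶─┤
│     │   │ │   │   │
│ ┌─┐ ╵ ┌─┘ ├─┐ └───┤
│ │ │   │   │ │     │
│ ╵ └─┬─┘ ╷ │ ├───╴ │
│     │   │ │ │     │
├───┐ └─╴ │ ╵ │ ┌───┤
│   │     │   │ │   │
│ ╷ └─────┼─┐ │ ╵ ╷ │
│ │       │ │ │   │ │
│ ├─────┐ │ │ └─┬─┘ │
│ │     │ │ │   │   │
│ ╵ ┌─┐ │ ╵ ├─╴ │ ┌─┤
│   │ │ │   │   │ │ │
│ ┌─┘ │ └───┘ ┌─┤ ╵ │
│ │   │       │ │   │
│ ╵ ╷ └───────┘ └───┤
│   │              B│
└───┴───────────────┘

Finding the shortest path through the maze:
Path length: 50 steps
Directions: down → right → up → right → down → down → left → left → down → down → down → right → right → down → right → right → up → up → right → down → down → right → down → down → right → down → left → down → left → left → left → up → up → left → left → down → left → down → down → right → up → right → down → right → right → right → right → right → right → right

Solution:

┌─┬───────┬───────┬─┐
│A│x x    │       │ │
│ ╵ ╷ ┌─╴ │ ┌─╴ ╷ ╵ │
│x x│x│   │ │   │   │
├───┘ │ ┌─┘ │ ┌─┴─╴ │
│x x x│ │   │ │     │
│ ╶───┼─┘ ┌─┤ └─┐ ╶─┤
│x    │   │ │   │   │
│ ┌─┐ ╵ ┌─┘ ├─┐ └───┤
│x│ │   │x x│ │     │
│ ╵ └─┬─┘ ╷ │ ├───╴ │
│x x x│  x│x│ │     │
├───┐ └─╴ │ ╵ │ ┌───┤
│   │x x x│x x│ │   │
│ ╷ └─────┼─┐ │ ╵ ╷ │
│ │       │ │x│   │ │
│ ├─────┐ │ │ └─┬─┘ │
│ │x x x│ │ │x x│   │
│ ╵ ┌─┐ │ ╵ ├─╴ │ ┌─┤
│x x│ │x│   │x x│ │ │
│ ┌─┘ │ └───┘ ┌─┤ ╵ │
│x│x x│x x x x│ │   │
│ ╵ ╷ └───────┘ └───┤
│x x│x x x x x x x B│
└───┴───────────────┘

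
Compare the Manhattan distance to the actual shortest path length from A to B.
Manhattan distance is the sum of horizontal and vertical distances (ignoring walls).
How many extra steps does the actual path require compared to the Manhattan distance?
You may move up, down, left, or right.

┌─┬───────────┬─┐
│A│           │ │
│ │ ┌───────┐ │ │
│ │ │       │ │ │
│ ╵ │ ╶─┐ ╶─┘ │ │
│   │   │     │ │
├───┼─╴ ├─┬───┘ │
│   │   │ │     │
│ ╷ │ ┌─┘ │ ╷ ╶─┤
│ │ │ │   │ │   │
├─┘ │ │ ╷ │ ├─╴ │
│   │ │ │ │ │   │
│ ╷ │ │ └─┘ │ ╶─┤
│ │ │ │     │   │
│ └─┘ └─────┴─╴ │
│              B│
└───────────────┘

Manhattan distance: |7 - 0| + |7 - 0| = 14
Actual path length: 30
Extra steps: 30 - 14 = 16

Solution:

┌─┬───────────┬─┐
│A│↱ → → → → ↓│ │
│ │ ┌───────┐ │ │
│↓│↑│↓ ← ↰  │↓│ │
│ ╵ │ ╶─┐ ╶─┘ │ │
│↳ ↑│↳ ↓│↑ ← ↲│ │
├───┼─╴ ├─┬───┘ │
│   │↓ ↲│ │     │
│ ╷ │ ┌─┘ │ ╷ ╶─┤
│ │ │↓│   │ │   │
├─┘ │ │ ╷ │ ├─╴ │
│   │↓│ │ │ │   │
│ ╷ │ │ └─┘ │ ╶─┤
│ │ │↓│     │   │
│ └─┘ └─────┴─╴ │
│    ↳ → → → → B│
└───────────────┘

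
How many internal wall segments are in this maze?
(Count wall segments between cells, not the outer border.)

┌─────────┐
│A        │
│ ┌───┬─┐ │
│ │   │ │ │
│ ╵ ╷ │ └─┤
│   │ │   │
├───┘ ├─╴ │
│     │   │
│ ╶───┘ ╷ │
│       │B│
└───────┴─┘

Counting internal wall segments:
Total internal walls: 16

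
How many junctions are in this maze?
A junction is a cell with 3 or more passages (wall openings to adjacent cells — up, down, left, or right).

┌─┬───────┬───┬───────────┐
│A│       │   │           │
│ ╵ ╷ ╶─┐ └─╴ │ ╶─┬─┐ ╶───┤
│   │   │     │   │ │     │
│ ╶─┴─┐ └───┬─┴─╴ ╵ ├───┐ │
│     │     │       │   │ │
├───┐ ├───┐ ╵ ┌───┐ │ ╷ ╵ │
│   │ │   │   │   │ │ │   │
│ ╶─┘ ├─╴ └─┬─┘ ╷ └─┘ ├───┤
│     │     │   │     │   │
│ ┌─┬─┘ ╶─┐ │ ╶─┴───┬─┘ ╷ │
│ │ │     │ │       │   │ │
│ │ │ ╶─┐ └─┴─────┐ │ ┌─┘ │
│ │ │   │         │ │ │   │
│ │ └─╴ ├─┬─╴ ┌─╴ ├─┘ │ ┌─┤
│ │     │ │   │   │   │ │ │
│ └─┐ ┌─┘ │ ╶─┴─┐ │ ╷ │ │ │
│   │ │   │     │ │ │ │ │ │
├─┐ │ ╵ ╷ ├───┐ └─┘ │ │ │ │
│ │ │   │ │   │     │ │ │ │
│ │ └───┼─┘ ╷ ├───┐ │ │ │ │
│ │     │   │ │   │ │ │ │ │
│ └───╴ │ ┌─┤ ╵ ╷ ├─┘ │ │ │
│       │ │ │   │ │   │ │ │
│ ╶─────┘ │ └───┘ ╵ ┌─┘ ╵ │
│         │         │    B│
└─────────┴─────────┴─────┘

Checking each cell for number of passages:

Junctions found (3+ passages):
  (0, 2): 3 passages
  (0, 10): 3 passages
  (1, 0): 3 passages
  (2, 8): 3 passages
  (2, 9): 3 passages
  (4, 0): 3 passages
  (4, 4): 3 passages
  (5, 3): 3 passages
  (6, 6): 3 passages
  (7, 2): 3 passages
  (7, 8): 3 passages
  (7, 10): 3 passages
  (8, 4): 3 passages
  (9, 9): 3 passages
  (11, 0): 3 passages
  (12, 8): 3 passages
  (12, 11): 3 passages
Total junctions: 17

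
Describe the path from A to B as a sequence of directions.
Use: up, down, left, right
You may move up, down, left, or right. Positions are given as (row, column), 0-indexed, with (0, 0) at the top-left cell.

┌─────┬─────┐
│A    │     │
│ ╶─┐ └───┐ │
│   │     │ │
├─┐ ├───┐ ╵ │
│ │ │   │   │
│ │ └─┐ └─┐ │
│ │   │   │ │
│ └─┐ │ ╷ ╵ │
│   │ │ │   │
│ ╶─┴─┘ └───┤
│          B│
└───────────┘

Finding the path and converting it to directions:
Path through cells: (0,0) → (0,1) → (0,2) → (1,2) → (1,3) → (1,4) → (2,4) → (2,5) → (3,5) → (4,5) → (4,4) → (3,4) → (3,3) → (4,3) → (5,3) → (5,4) → (5,5)
Directions: right, right, down, right, right, down, right, down, down, left, up, left, down, down, right, right

Solution:

┌─────┬─────┐
│A → ↓│     │
│ ╶─┐ └───┐ │
│   │↳ → ↓│ │
├─┐ ├───┐ ╵ │
│ │ │   │↳ ↓│
│ │ └─┐ └─┐ │
│ │   │↓ ↰│↓│
│ └─┐ │ ╷ ╵ │
│   │ │↓│↑ ↲│
│ ╶─┴─┘ └───┤
│      ↳ → B│
└───────────┘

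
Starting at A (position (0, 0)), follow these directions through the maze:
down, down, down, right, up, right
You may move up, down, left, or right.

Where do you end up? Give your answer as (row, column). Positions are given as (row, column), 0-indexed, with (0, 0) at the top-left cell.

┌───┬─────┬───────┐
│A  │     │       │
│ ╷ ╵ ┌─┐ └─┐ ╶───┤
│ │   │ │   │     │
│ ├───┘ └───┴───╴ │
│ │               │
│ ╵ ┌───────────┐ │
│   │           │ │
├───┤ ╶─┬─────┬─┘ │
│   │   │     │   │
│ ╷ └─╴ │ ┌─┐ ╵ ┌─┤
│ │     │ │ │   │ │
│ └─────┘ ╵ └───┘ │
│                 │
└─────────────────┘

Following directions step by step:
Start: (0, 0)
  down: (0, 0) → (1, 0)
  down: (1, 0) → (2, 0)
  down: (2, 0) → (3, 0)
  right: (3, 0) → (3, 1)
  up: (3, 1) → (2, 1)
  right: (2, 1) → (2, 2)
Final position: (2, 2)

Path taken:

┌───┬─────┬───────┐
│A  │     │       │
│ ╷ ╵ ┌─┐ └─┐ ╶───┤
│↓│   │ │   │     │
│ ├───┘ └───┴───╴ │
│↓│↱ B            │
│ ╵ ┌───────────┐ │
│↳ ↑│           │ │
├───┤ ╶─┬─────┬─┘ │
│   │   │     │   │
│ ╷ └─╴ │ ┌─┐ ╵ ┌─┤
│ │     │ │ │   │ │
│ └─────┘ ╵ └───┘ │
│                 │
└─────────────────┘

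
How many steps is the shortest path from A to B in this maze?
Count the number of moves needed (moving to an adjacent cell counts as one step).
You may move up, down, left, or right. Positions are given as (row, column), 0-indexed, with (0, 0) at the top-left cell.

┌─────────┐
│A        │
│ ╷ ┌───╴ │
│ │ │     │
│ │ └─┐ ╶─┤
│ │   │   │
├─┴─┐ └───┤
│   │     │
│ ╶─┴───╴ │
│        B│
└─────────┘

Using BFS to find shortest path:
Start: (0, 0), End: (4, 4)
Path found:
(0,0) → (0,1) → (1,1) → (2,1) → (2,2) → (3,2) → (3,3) → (3,4) → (4,4)
Number of steps: 8

Solution:

┌─────────┐
│A ↓      │
│ ╷ ┌───╴ │
│ │↓│     │
│ │ └─┐ ╶─┤
│ │↳ ↓│   │
├─┴─┐ └───┤
│   │↳ → ↓│
│ ╶─┴───╴ │
│        B│
└─────────┘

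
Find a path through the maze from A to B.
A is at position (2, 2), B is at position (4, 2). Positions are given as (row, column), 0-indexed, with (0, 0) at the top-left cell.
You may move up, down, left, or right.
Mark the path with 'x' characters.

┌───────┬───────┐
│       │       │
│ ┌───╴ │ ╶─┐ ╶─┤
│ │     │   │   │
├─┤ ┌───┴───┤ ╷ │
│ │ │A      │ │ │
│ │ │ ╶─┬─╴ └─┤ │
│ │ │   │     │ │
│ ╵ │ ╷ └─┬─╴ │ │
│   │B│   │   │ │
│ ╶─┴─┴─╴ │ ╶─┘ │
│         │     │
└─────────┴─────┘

Finding the shortest path from (2, 2) to (4, 2):
Path length: 2 steps
Directions: down → down

Solution:

┌───────┬───────┐
│       │       │
│ ┌───╴ │ ╶─┐ ╶─┤
│ │     │   │   │
├─┤ ┌───┴───┤ ╷ │
│ │ │A      │ │ │
│ │ │ ╶─┬─╴ └─┤ │
│ │ │x  │     │ │
│ ╵ │ ╷ └─┬─╴ │ │
│   │B│   │   │ │
│ ╶─┴─┴─╴ │ ╶─┘ │
│         │     │
└─────────┴─────┘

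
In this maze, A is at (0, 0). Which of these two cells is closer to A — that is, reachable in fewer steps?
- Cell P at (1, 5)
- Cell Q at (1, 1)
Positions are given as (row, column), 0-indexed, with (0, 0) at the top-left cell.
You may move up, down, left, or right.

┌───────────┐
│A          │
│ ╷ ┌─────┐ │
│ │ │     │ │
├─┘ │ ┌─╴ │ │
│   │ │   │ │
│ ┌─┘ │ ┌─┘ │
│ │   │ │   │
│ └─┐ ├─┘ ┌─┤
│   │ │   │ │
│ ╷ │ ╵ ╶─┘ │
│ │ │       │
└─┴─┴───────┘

Shortest path A → P at (1, 5): 6 steps
Shortest path A → Q at (1, 1): 2 steps

Q is closer (2 steps vs 6 steps).

Path to P:

┌───────────┐
│A → → → → ↓│
│ ╷ ┌─────┐ │
│ │ │     │P│
├─┘ │ ┌─╴ │ │
│   │ │   │ │
│ ┌─┘ │ ┌─┘ │
│ │   │ │   │
│ └─┐ ├─┘ ┌─┤
│   │ │   │ │
│ ╷ │ ╵ ╶─┘ │
│ │ │       │
└─┴─┴───────┘

Path to Q:

┌───────────┐
│A ↓        │
│ ╷ ┌─────┐ │
│ │Q│     │ │
├─┘ │ ┌─╴ │ │
│   │ │   │ │
│ ┌─┘ │ ┌─┘ │
│ │   │ │   │
│ └─┐ ├─┘ ┌─┤
│   │ │   │ │
│ ╷ │ ╵ ╶─┘ │
│ │ │       │
└─┴─┴───────┘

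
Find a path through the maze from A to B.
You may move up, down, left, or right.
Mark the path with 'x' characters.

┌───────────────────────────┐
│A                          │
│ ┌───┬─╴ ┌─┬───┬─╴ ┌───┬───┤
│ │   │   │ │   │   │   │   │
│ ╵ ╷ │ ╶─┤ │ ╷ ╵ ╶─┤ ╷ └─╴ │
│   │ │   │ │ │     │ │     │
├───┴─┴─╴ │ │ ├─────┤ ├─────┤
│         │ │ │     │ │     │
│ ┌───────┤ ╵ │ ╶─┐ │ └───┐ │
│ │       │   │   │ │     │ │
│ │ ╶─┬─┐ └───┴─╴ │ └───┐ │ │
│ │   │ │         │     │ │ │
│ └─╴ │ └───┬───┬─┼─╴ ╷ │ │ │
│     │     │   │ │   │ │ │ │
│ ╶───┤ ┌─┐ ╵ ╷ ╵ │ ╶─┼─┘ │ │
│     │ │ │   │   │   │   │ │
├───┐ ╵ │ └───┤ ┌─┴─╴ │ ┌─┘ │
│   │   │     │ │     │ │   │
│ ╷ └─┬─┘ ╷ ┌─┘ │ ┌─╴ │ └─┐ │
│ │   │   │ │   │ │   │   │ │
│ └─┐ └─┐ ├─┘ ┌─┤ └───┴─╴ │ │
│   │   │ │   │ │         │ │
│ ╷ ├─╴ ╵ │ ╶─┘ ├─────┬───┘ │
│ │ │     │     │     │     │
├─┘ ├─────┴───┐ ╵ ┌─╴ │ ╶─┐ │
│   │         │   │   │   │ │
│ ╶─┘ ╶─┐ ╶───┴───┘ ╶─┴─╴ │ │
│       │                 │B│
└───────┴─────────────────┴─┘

Finding the shortest path through the maze:
Path length: 56 steps
Directions: right → right → right → right → down → left → down → right → down → left → left → left → left → down → down → down → down → right → right → down → right → up → up → right → right → down → right → up → right → down → down → down → left → down → left → down → right → right → down → right → up → right → right → down → left → down → right → right → right → up → left → up → right → right → down → down

Solution:

┌───────────────────────────┐
│A x x x x                  │
│ ┌───┬─╴ ┌─┬───┬─╴ ┌───┬───┤
│ │   │x x│ │   │   │   │   │
│ ╵ ╷ │ ╶─┤ │ ╷ ╵ ╶─┤ ╷ └─╴ │
│   │ │x x│ │ │     │ │     │
├───┴─┴─╴ │ │ ├─────┤ ├─────┤
│x x x x x│ │ │     │ │     │
│ ┌───────┤ ╵ │ ╶─┐ │ └───┐ │
│x│       │   │   │ │     │ │
│ │ ╶─┬─┐ └───┴─╴ │ └───┐ │ │
│x│   │ │         │     │ │ │
│ └─╴ │ └───┬───┬─┼─╴ ╷ │ │ │
│x    │x x x│x x│ │   │ │ │ │
│ ╶───┤ ┌─┐ ╵ ╷ ╵ │ ╶─┼─┘ │ │
│x x x│x│ │x x│x  │   │   │ │
├───┐ ╵ │ └───┤ ┌─┴─╴ │ ┌─┘ │
│   │x x│     │x│     │ │   │
│ ╷ └─┬─┘ ╷ ┌─┘ │ ┌─╴ │ └─┐ │
│ │   │   │ │x x│ │   │   │ │
│ └─┐ └─┐ ├─┘ ┌─┤ └───┴─╴ │ │
│   │   │ │x x│ │         │ │
│ ╷ ├─╴ ╵ │ ╶─┘ ├─────┬───┘ │
│ │ │     │x x x│x x x│x x x│
├─┘ ├─────┴───┐ ╵ ┌─╴ │ ╶─┐ │
│   │         │x x│x x│x x│x│
│ ╶─┘ ╶─┐ ╶───┴───┘ ╶─┴─╴ │ │
│       │          x x x x│B│
└───────┴─────────────────┴─┘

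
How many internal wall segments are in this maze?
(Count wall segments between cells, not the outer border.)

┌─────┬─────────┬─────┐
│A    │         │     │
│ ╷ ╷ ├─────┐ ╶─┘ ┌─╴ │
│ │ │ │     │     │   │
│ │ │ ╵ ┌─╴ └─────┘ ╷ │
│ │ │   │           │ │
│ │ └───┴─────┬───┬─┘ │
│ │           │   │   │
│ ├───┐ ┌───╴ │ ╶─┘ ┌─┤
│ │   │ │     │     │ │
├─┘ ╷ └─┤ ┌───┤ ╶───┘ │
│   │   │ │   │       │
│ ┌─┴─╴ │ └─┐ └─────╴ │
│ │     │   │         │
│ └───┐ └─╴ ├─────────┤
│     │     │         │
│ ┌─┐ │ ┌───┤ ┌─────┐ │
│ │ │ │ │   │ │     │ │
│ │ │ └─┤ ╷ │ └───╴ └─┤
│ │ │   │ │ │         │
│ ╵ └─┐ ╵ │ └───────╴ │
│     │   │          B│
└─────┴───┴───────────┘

Counting internal wall segments:
Total internal walls: 100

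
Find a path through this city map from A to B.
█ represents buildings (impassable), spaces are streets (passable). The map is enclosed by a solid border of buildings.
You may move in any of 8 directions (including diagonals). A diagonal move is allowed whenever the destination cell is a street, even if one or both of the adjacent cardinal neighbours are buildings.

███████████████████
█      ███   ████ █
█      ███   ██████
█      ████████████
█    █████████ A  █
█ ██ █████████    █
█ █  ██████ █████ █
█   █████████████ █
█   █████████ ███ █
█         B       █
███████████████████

Finding the shortest path from A to B:
Movement: 8-directional
Path length: 11 steps
Directions: down-right → down-right → down → down → down-left → left → left → left → left → left → left

Solution:

███████████████████
█      ███   ████ █
█      ███   ██████
█      ████████████
█    █████████ A  █
█ ██ █████████  ↘ █
█ █  ██████ █████↓█
█   █████████████↓█
█   █████████ ███↙█
█         B←←←←←← █
███████████████████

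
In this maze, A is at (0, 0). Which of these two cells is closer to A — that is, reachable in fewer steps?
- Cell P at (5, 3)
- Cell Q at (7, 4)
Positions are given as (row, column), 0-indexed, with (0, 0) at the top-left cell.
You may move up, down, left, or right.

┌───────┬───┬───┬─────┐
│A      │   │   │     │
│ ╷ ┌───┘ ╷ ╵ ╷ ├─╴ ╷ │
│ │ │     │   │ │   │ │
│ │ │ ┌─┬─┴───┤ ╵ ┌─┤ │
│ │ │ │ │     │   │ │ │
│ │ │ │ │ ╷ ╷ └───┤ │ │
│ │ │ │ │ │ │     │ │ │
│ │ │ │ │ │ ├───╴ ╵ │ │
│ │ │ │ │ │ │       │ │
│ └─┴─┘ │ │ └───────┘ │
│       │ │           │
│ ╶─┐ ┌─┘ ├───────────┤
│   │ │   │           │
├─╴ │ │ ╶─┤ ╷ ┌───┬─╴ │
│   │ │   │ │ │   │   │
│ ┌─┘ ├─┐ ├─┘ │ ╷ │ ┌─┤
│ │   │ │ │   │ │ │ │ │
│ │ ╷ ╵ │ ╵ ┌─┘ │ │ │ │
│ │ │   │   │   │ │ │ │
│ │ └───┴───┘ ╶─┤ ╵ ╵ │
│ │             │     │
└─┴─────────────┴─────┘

Shortest path A → P at (5, 3): 8 steps
Shortest path A → Q at (7, 4): 43 steps

P is closer (8 steps vs 43 steps).

Path to P:

┌───────┬───┬───┬─────┐
│A      │   │   │     │
│ ╷ ┌───┘ ╷ ╵ ╷ ├─╴ ╷ │
│↓│ │     │   │ │   │ │
│ │ │ ┌─┬─┴───┤ ╵ ┌─┤ │
│↓│ │ │ │     │   │ │ │
│ │ │ │ │ ╷ ╷ └───┤ │ │
│↓│ │ │ │ │ │     │ │ │
│ │ │ │ │ │ ├───╴ ╵ │ │
│↓│ │ │ │ │ │       │ │
│ └─┴─┘ │ │ └───────┘ │
│↳ → → P│ │           │
│ ╶─┐ ┌─┘ ├───────────┤
│   │ │   │           │
├─╴ │ │ ╶─┤ ╷ ┌───┬─╴ │
│   │ │   │ │ │   │   │
│ ┌─┘ ├─┐ ├─┘ │ ╷ │ ┌─┤
│ │   │ │ │   │ │ │ │ │
│ │ ╷ ╵ │ ╵ ┌─┘ │ │ │ │
│ │ │   │   │   │ │ │ │
│ │ └───┴───┘ ╶─┤ ╵ ╵ │
│ │             │     │
└─┴─────────────┴─────┘

Path to Q:

┌───────┬───┬───┬─────┐
│A      │   │   │     │
│ ╷ ┌───┘ ╷ ╵ ╷ ├─╴ ╷ │
│↓│ │     │   │ │   │ │
│ │ │ ┌─┬─┴───┤ ╵ ┌─┤ │
│↓│ │ │ │     │   │ │ │
│ │ │ │ │ ╷ ╷ └───┤ │ │
│↓│ │ │ │ │ │     │ │ │
│ │ │ │ │ │ ├───╴ ╵ │ │
│↓│ │ │ │ │ │       │ │
│ └─┴─┘ │ │ └───────┘ │
│↳ → ↓  │ │           │
│ ╶─┐ ┌─┘ ├───────────┤
│   │↓│   │  ↓ ← ← ← ↰│
├─╴ │ │ ╶─┤ ╷ ┌───┬─╴ │
│   │↓│  Q│ │↓│↱ ↓│↱ ↑│
│ ┌─┘ ├─┐ ├─┘ │ ╷ │ ┌─┤
│ │↓ ↲│ │↑│↓ ↲│↑│↓│↑│ │
│ │ ╷ ╵ │ ╵ ┌─┘ │ │ │ │
│ │↓│   │↑ ↲│↱ ↑│↓│↑│ │
│ │ └───┴───┘ ╶─┤ ╵ ╵ │
│ │↳ → → → → ↑  │↳ ↑  │
└─┴─────────────┴─────┘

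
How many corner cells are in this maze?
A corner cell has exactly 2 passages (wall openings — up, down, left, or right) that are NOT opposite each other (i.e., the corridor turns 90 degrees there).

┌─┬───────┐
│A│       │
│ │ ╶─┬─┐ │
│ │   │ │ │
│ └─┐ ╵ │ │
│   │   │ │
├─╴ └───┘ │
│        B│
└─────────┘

Counting corner cells (2 non-opposite passages):
Total corners: 9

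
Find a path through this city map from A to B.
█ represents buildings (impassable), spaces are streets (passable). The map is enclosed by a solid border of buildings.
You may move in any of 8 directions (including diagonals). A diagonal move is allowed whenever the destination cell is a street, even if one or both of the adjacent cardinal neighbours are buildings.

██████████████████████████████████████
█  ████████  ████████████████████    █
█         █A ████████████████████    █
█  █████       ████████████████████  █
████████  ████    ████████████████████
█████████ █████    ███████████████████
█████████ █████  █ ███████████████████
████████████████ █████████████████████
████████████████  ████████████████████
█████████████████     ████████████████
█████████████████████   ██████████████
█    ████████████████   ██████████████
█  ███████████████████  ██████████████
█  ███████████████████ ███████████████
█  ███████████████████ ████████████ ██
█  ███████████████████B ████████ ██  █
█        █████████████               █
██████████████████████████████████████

Finding the shortest path from A to B:
Movement: 8-directional
Path length: 16 steps
Directions: right → down-right → down-right → down-right → down → down-right → down-right → down-right → right → right → down-right → down → down-right → down → down → down

Solution:

██████████████████████████████████████
█  ████████  ████████████████████    █
█         █A↘████████████████████    █
█  █████     ↘ ████████████████████  █
████████  ████↘   ████████████████████
█████████ █████↓   ███████████████████
█████████ █████↘ █ ███████████████████
████████████████↘█████████████████████
████████████████ ↘████████████████████
█████████████████ →→↘ ████████████████
█████████████████████↓  ██████████████
█    ████████████████↘  ██████████████
█  ███████████████████↓ ██████████████
█  ███████████████████↓███████████████
█  ███████████████████↓████████████ ██
█  ███████████████████B ████████ ██  █
█        █████████████               █
██████████████████████████████████████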